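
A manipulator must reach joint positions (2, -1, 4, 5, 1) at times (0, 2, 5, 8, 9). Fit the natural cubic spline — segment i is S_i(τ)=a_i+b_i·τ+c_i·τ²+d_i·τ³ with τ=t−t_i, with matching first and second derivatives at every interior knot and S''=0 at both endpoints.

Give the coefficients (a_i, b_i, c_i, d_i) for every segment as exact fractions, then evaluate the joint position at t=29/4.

Δ: Δ0=-3/2, Δ1=5/3, Δ2=1/3, Δ3=-4
row 1: diag=10, rhs=19; c'=3/10, d'=19/10
row 2: denom=12−3·3/10=111/10; d'=(-8−3·19/10)/(111/10)=-137/111
row 3: denom=8−3·10/37=266/37; d'=(-26−3·-137/111)/(266/37)=-825/266
back: M3=-825/266
back: M2=-137/111−10/37·-825/266=-158/399
back: M1=19/10−3/10·-158/399=537/266
M: M0=0, M1=537/266, M2=-158/399, M3=-825/266, M4=0
seg 0: a=2, c=M0/2=0, d=(M1−M0)/(6·2)=179/1064, b=Δ0−h0·(2M0+M1)/6=-289/133
seg 1: a=-1, c=M1/2=537/532, d=(M2−M1)/(6·3)=-1927/14364, b=Δ1−h1·(2M1+M2)/6=-41/266
seg 2: a=4, c=M2/2=-79/399, d=(M3−M2)/(6·3)=-2159/14364, b=Δ2−h2·(2M2+M3)/6=1213/532
seg 3: a=5, c=M3/2=-825/532, d=(M4−M3)/(6·1)=275/532, b=Δ3−h3·(2M3+M4)/6=-789/266
t_q=29/4 → seg 2, τ=9/4; S=4+1213/532·τ+-79/399·τ²+-2159/14364·τ³=11497/1792

  seg 0: a=2 b=-289/133 c=0 d=179/1064
  seg 1: a=-1 b=-41/266 c=537/532 d=-1927/14364
  seg 2: a=4 b=1213/532 c=-79/399 d=-2159/14364
  seg 3: a=5 b=-789/266 c=-825/532 d=275/532
S(29/4) = 11497/1792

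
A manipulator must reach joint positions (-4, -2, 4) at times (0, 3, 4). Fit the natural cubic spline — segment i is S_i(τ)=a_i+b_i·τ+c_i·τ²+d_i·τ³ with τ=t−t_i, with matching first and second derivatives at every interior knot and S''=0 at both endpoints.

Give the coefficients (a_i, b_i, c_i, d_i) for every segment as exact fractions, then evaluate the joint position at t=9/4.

  seg 0: a=-4 b=-4/3 c=0 d=2/9
  seg 1: a=-2 b=14/3 c=2 d=-2/3
S(9/4) = -143/32

Δ: Δ0=2/3, Δ1=6
row 1: diag=8, rhs=32; c'=1/8, d'=4
back: M1=4
M: M0=0, M1=4, M2=0
seg 0: a=-4, c=M0/2=0, d=(M1−M0)/(6·3)=2/9, b=Δ0−h0·(2M0+M1)/6=-4/3
seg 1: a=-2, c=M1/2=2, d=(M2−M1)/(6·1)=-2/3, b=Δ1−h1·(2M1+M2)/6=14/3
t_q=9/4 → seg 0, τ=9/4; S=-4+-4/3·τ+0·τ²+2/9·τ³=-143/32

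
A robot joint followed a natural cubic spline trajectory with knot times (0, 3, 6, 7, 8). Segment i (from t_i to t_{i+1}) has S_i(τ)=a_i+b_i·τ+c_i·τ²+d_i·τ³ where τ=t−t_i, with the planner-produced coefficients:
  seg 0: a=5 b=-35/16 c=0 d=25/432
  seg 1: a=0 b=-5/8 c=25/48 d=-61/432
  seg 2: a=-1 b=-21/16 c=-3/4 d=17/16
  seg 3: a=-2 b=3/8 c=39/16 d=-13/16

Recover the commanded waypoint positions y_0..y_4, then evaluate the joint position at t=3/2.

y_0=5 y_1=0 y_2=-1 y_3=-2 y_4=0
S(3/2) = 245/128

y_0 = S_0(0) = a_0 = 5
y_1 = S_1(0) = a_1 = 0
y_2 = S_2(0) = a_2 = -1
y_3 = S_3(0) = a_3 = -2
y_4 = S_3(1) = 0
t_q=3/2 is in segment 0 (τ=3/2); S_0(τ)=245/128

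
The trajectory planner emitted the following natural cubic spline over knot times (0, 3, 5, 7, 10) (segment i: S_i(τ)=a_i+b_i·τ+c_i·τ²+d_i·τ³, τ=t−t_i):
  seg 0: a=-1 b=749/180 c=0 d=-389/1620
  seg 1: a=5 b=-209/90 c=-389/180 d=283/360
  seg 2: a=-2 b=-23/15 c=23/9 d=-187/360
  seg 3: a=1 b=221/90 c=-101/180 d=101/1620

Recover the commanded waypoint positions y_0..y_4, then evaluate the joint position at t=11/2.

y_0 = S_0(0) = a_0 = -1
y_1 = S_1(0) = a_1 = 5
y_2 = S_2(0) = a_2 = -2
y_3 = S_3(0) = a_3 = 1
y_4 = S_3(3) = 5
t_q=11/2 is in segment 2 (τ=1/2); S_2(τ)=-421/192

y_0=-1 y_1=5 y_2=-2 y_3=1 y_4=5
S(11/2) = -421/192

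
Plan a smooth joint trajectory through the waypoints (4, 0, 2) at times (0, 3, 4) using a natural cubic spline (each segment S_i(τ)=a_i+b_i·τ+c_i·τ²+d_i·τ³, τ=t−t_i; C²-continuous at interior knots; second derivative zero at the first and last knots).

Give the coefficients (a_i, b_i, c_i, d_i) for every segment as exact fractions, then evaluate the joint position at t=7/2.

Δ: Δ0=-4/3, Δ1=2
row 1: diag=8, rhs=20; c'=1/8, d'=5/2
back: M1=5/2
M: M0=0, M1=5/2, M2=0
seg 0: a=4, c=M0/2=0, d=(M1−M0)/(6·3)=5/36, b=Δ0−h0·(2M0+M1)/6=-31/12
seg 1: a=0, c=M1/2=5/4, d=(M2−M1)/(6·1)=-5/12, b=Δ1−h1·(2M1+M2)/6=7/6
t_q=7/2 → seg 1, τ=1/2; S=0+7/6·τ+5/4·τ²+-5/12·τ³=27/32

  seg 0: a=4 b=-31/12 c=0 d=5/36
  seg 1: a=0 b=7/6 c=5/4 d=-5/12
S(7/2) = 27/32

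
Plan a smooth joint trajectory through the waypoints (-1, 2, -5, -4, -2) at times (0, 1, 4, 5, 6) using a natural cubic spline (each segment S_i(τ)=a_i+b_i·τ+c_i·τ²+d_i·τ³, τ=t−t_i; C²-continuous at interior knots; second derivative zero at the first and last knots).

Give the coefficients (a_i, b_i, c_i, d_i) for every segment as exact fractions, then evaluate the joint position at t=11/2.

Δ: Δ0=3, Δ1=-7/3, Δ2=1, Δ3=2
row 1: diag=8, rhs=-32; c'=3/8, d'=-4
row 2: denom=8−3·3/8=55/8; d'=(20−3·-4)/(55/8)=256/55
row 3: denom=4−1·8/55=212/55; d'=(6−1·256/55)/(212/55)=37/106
back: M3=37/106
back: M2=256/55−8/55·37/106=244/53
back: M1=-4−3/8·244/53=-607/106
M: M0=0, M1=-607/106, M2=244/53, M3=37/106, M4=0
seg 0: a=-1, c=M0/2=0, d=(M1−M0)/(6·1)=-607/636, b=Δ0−h0·(2M0+M1)/6=2515/636
seg 1: a=2, c=M1/2=-607/212, d=(M2−M1)/(6·3)=365/636, b=Δ1−h1·(2M1+M2)/6=347/318
seg 2: a=-5, c=M2/2=122/53, d=(M3−M2)/(6·1)=-451/636, b=Δ2−h2·(2M2+M3)/6=-377/636
seg 3: a=-4, c=M3/2=37/212, d=(M4−M3)/(6·1)=-37/636, b=Δ3−h3·(2M3+M4)/6=599/318
t_q=11/2 → seg 3, τ=1/2; S=-4+599/318·τ+37/212·τ²+-37/636·τ³=-5125/1696

  seg 0: a=-1 b=2515/636 c=0 d=-607/636
  seg 1: a=2 b=347/318 c=-607/212 d=365/636
  seg 2: a=-5 b=-377/636 c=122/53 d=-451/636
  seg 3: a=-4 b=599/318 c=37/212 d=-37/636
S(11/2) = -5125/1696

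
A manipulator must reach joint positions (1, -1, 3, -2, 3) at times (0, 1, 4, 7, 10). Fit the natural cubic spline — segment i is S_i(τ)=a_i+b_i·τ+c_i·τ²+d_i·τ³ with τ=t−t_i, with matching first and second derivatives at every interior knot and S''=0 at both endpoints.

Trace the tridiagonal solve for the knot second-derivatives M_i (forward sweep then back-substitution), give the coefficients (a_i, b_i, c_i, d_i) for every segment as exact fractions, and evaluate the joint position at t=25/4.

  seg 0: a=1 b=-211/81 c=0 d=49/81
  seg 1: a=-1 b=-64/81 c=49/27 d=-269/729
  seg 2: a=3 b=11/81 c=-122/81 d=220/729
  seg 3: a=-2 b=-61/81 c=98/81 d=-98/729
S(25/4) = -127/144

Δ: Δ0=-2, Δ1=4/3, Δ2=-5/3, Δ3=5/3
row 1: diag=8, rhs=20; c'=3/8, d'=5/2
row 2: denom=12−3·3/8=87/8; d'=(-18−3·5/2)/(87/8)=-68/29
row 3: denom=12−3·8/29=324/29; d'=(20−3·-68/29)/(324/29)=196/81
back: M3=196/81
back: M2=-68/29−8/29·196/81=-244/81
back: M1=5/2−3/8·-244/81=98/27
M: M0=0, M1=98/27, M2=-244/81, M3=196/81, M4=0
seg 0: a=1, c=M0/2=0, d=(M1−M0)/(6·1)=49/81, b=Δ0−h0·(2M0+M1)/6=-211/81
seg 1: a=-1, c=M1/2=49/27, d=(M2−M1)/(6·3)=-269/729, b=Δ1−h1·(2M1+M2)/6=-64/81
seg 2: a=3, c=M2/2=-122/81, d=(M3−M2)/(6·3)=220/729, b=Δ2−h2·(2M2+M3)/6=11/81
seg 3: a=-2, c=M3/2=98/81, d=(M4−M3)/(6·3)=-98/729, b=Δ3−h3·(2M3+M4)/6=-61/81
t_q=25/4 → seg 2, τ=9/4; S=3+11/81·τ+-122/81·τ²+220/729·τ³=-127/144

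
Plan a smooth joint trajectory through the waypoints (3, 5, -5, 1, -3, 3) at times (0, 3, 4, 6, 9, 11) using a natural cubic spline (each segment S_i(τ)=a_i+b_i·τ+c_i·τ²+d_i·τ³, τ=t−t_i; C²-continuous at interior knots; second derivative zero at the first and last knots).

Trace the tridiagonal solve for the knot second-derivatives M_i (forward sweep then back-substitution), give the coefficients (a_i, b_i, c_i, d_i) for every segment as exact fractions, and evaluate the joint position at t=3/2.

  seg 0: a=3 b=22717/3957 c=0 d=-2231/3957
  seg 1: a=5 b=-37520/3957 c=-6693/1319 d=18029/3957
  seg 2: a=-5 b=-23591/3957 c=11336/1319 d=-16277/7914
  seg 3: a=1 b=14779/3957 c=-4941/1319 d=8138/11871
  seg 4: a=-3 b=-917/3957 c=3197/1319 d=-3197/7914
S(3/2) = 102445/10552

Δ: Δ0=2/3, Δ1=-10, Δ2=3, Δ3=-4/3, Δ4=3
row 1: diag=8, rhs=-64; c'=1/8, d'=-8
row 2: denom=6−1·1/8=47/8; d'=(78−1·-8)/(47/8)=688/47
row 3: denom=10−2·16/47=438/47; d'=(-26−2·688/47)/(438/47)=-433/73
row 4: denom=10−3·47/146=1319/146; d'=(26−3·-433/73)/(1319/146)=6394/1319
back: M4=6394/1319
back: M3=-433/73−47/146·6394/1319=-9882/1319
back: M2=688/47−16/47·-9882/1319=22672/1319
back: M1=-8−1/8·22672/1319=-13386/1319
M: M0=0, M1=-13386/1319, M2=22672/1319, M3=-9882/1319, M4=6394/1319, M5=0
seg 0: a=3, c=M0/2=0, d=(M1−M0)/(6·3)=-2231/3957, b=Δ0−h0·(2M0+M1)/6=22717/3957
seg 1: a=5, c=M1/2=-6693/1319, d=(M2−M1)/(6·1)=18029/3957, b=Δ1−h1·(2M1+M2)/6=-37520/3957
seg 2: a=-5, c=M2/2=11336/1319, d=(M3−M2)/(6·2)=-16277/7914, b=Δ2−h2·(2M2+M3)/6=-23591/3957
seg 3: a=1, c=M3/2=-4941/1319, d=(M4−M3)/(6·3)=8138/11871, b=Δ3−h3·(2M3+M4)/6=14779/3957
seg 4: a=-3, c=M4/2=3197/1319, d=(M5−M4)/(6·2)=-3197/7914, b=Δ4−h4·(2M4+M5)/6=-917/3957
t_q=3/2 → seg 0, τ=3/2; S=3+22717/3957·τ+0·τ²+-2231/3957·τ³=102445/10552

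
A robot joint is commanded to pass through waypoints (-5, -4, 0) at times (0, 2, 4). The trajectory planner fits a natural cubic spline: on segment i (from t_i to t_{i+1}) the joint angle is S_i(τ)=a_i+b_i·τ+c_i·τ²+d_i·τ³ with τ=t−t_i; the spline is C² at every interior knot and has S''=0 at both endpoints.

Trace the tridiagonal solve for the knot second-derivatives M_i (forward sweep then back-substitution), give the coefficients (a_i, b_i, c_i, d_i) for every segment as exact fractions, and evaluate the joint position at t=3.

Δ: Δ0=1/2, Δ1=2
row 1: diag=8, rhs=9; c'=1/4, d'=9/8
back: M1=9/8
M: M0=0, M1=9/8, M2=0
seg 0: a=-5, c=M0/2=0, d=(M1−M0)/(6·2)=3/32, b=Δ0−h0·(2M0+M1)/6=1/8
seg 1: a=-4, c=M1/2=9/16, d=(M2−M1)/(6·2)=-3/32, b=Δ1−h1·(2M1+M2)/6=5/4
t_q=3 → seg 1, τ=1; S=-4+5/4·τ+9/16·τ²+-3/32·τ³=-73/32

  seg 0: a=-5 b=1/8 c=0 d=3/32
  seg 1: a=-4 b=5/4 c=9/16 d=-3/32
S(3) = -73/32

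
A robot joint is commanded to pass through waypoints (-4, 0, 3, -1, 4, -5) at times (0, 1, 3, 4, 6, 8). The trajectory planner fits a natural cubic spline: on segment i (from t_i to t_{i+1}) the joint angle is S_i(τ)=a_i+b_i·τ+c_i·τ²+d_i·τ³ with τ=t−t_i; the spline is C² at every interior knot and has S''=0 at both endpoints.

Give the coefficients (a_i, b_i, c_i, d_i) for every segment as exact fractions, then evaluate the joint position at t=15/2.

Δ: Δ0=4, Δ1=3/2, Δ2=-4, Δ3=5/2, Δ4=-9/2
row 1: diag=6, rhs=-15; c'=1/3, d'=-5/2
row 2: denom=6−2·1/3=16/3; d'=(-33−2·-5/2)/(16/3)=-21/4
row 3: denom=6−1·3/16=93/16; d'=(39−1·-21/4)/(93/16)=236/31
row 4: denom=8−2·32/93=680/93; d'=(-42−2·236/31)/(680/93)=-2661/340
back: M4=-2661/340
back: M3=236/31−32/93·-2661/340=876/85
back: M2=-21/4−3/16·876/85=-1221/170
back: M1=-5/2−1/3·-1221/170=-9/85
M: M0=0, M1=-9/85, M2=-1221/170, M3=876/85, M4=-2661/340, M5=0
seg 0: a=-4, c=M0/2=0, d=(M1−M0)/(6·1)=-3/170, b=Δ0−h0·(2M0+M1)/6=683/170
seg 1: a=0, c=M1/2=-9/170, d=(M2−M1)/(6·2)=-401/680, b=Δ1−h1·(2M1+M2)/6=337/85
seg 2: a=3, c=M2/2=-1221/340, d=(M3−M2)/(6·1)=991/340, b=Δ2−h2·(2M2+M3)/6=-113/34
seg 3: a=-1, c=M3/2=438/85, d=(M4−M3)/(6·2)=-411/272, b=Δ3−h3·(2M3+M4)/6=-599/340
seg 4: a=4, c=M4/2=-2661/680, d=(M5−M4)/(6·2)=887/1360, b=Δ4−h4·(2M4+M5)/6=61/85
t_q=15/2 → seg 4, τ=3/2; S=4+61/85·τ+-2661/680·τ²+887/1360·τ³=-3323/2176

  seg 0: a=-4 b=683/170 c=0 d=-3/170
  seg 1: a=0 b=337/85 c=-9/170 d=-401/680
  seg 2: a=3 b=-113/34 c=-1221/340 d=991/340
  seg 3: a=-1 b=-599/340 c=438/85 d=-411/272
  seg 4: a=4 b=61/85 c=-2661/680 d=887/1360
S(15/2) = -3323/2176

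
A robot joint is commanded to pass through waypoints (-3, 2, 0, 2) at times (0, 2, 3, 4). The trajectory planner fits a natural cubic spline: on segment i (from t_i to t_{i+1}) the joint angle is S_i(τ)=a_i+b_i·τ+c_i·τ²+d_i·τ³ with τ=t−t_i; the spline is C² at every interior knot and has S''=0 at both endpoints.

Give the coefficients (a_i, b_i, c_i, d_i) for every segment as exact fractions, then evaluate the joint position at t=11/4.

Δ: Δ0=5/2, Δ1=-2, Δ2=2
row 1: diag=6, rhs=-27; c'=1/6, d'=-9/2
row 2: denom=4−1·1/6=23/6; d'=(24−1·-9/2)/(23/6)=171/23
back: M2=171/23
back: M1=-9/2−1/6·171/23=-132/23
M: M0=0, M1=-132/23, M2=171/23, M3=0
seg 0: a=-3, c=M0/2=0, d=(M1−M0)/(6·2)=-11/23, b=Δ0−h0·(2M0+M1)/6=203/46
seg 1: a=2, c=M1/2=-66/23, d=(M2−M1)/(6·1)=101/46, b=Δ1−h1·(2M1+M2)/6=-61/46
seg 2: a=0, c=M2/2=171/46, d=(M3−M2)/(6·1)=-57/46, b=Δ2−h2·(2M2+M3)/6=-11/23
t_q=11/4 → seg 1, τ=3/4; S=2+-61/46·τ+-66/23·τ²+101/46·τ³=935/2944

  seg 0: a=-3 b=203/46 c=0 d=-11/23
  seg 1: a=2 b=-61/46 c=-66/23 d=101/46
  seg 2: a=0 b=-11/23 c=171/46 d=-57/46
S(11/4) = 935/2944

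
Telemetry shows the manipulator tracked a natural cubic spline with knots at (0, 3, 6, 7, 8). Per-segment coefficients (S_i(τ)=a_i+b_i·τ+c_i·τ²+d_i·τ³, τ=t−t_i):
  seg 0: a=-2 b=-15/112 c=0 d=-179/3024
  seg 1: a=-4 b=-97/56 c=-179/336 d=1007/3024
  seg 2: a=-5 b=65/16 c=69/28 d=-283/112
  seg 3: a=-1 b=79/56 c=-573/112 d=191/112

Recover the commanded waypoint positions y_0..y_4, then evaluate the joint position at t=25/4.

y_0 = S_0(0) = a_0 = -2
y_1 = S_1(0) = a_1 = -4
y_2 = S_2(0) = a_2 = -5
y_3 = S_3(0) = a_3 = -1
y_4 = S_3(1) = -3
t_q=25/4 is in segment 2 (τ=1/4); S_2(τ)=-27739/7168

y_0=-2 y_1=-4 y_2=-5 y_3=-1 y_4=-3
S(25/4) = -27739/7168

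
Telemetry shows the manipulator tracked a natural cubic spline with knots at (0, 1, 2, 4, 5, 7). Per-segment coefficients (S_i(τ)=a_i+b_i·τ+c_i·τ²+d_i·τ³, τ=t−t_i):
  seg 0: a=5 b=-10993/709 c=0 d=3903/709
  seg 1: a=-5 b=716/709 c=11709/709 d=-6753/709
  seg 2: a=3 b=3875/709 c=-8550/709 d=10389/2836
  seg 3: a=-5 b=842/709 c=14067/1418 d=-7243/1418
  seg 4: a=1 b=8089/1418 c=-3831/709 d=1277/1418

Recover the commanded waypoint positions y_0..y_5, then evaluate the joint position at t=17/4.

y_0=5 y_1=-5 y_2=3 y_3=-5 y_4=1 y_5=-2
S(17/4) = -377791/90752

y_0 = S_0(0) = a_0 = 5
y_1 = S_1(0) = a_1 = -5
y_2 = S_2(0) = a_2 = 3
y_3 = S_3(0) = a_3 = -5
y_4 = S_4(0) = a_4 = 1
y_5 = S_4(2) = -2
t_q=17/4 is in segment 3 (τ=1/4); S_3(τ)=-377791/90752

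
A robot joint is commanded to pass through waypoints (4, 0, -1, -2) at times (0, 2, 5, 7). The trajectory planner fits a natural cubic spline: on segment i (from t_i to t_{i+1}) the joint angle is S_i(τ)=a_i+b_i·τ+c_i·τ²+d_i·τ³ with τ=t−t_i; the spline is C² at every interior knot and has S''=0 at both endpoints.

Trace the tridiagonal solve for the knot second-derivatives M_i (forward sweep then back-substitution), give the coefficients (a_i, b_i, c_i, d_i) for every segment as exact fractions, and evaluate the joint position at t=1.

  seg 0: a=4 b=-649/273 c=0 d=103/1092
  seg 1: a=0 b=-340/273 c=103/182 d=-11/126
  seg 2: a=-1 b=-113/546 c=-20/91 d=10/273
S(1) = 625/364

Δ: Δ0=-2, Δ1=-1/3, Δ2=-1/2
row 1: diag=10, rhs=10; c'=3/10, d'=1
row 2: denom=10−3·3/10=91/10; d'=(-1−3·1)/(91/10)=-40/91
back: M2=-40/91
back: M1=1−3/10·-40/91=103/91
M: M0=0, M1=103/91, M2=-40/91, M3=0
seg 0: a=4, c=M0/2=0, d=(M1−M0)/(6·2)=103/1092, b=Δ0−h0·(2M0+M1)/6=-649/273
seg 1: a=0, c=M1/2=103/182, d=(M2−M1)/(6·3)=-11/126, b=Δ1−h1·(2M1+M2)/6=-340/273
seg 2: a=-1, c=M2/2=-20/91, d=(M3−M2)/(6·2)=10/273, b=Δ2−h2·(2M2+M3)/6=-113/546
t_q=1 → seg 0, τ=1; S=4+-649/273·τ+0·τ²+103/1092·τ³=625/364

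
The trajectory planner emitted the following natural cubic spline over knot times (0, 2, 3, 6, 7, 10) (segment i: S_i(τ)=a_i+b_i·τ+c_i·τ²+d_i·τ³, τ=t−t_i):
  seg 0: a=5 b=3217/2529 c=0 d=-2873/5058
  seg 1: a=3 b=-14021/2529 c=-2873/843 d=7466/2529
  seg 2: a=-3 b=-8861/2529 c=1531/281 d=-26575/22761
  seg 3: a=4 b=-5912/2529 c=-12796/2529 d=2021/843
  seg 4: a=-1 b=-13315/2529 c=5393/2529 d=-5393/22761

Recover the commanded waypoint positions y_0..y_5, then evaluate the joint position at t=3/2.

y_0=5 y_1=3 y_2=-3 y_3=4 y_4=-1 y_5=-4
S(3/2) = 67319/13488

y_0 = S_0(0) = a_0 = 5
y_1 = S_1(0) = a_1 = 3
y_2 = S_2(0) = a_2 = -3
y_3 = S_3(0) = a_3 = 4
y_4 = S_4(0) = a_4 = -1
y_5 = S_4(3) = -4
t_q=3/2 is in segment 0 (τ=3/2); S_0(τ)=67319/13488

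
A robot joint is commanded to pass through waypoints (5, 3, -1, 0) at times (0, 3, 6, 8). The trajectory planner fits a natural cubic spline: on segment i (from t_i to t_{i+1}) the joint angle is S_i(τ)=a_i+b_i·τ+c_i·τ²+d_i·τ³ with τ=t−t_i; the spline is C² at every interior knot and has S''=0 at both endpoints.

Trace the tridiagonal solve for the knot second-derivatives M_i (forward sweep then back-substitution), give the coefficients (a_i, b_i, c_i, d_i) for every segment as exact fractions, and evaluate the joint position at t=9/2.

  seg 0: a=5 b=-25/74 c=0 d=-73/1998
  seg 1: a=3 b=-49/37 c=-73/222 d=217/1998
  seg 2: a=-1 b=-27/74 c=24/37 d=-4/37
S(9/2) = 379/592

Δ: Δ0=-2/3, Δ1=-4/3, Δ2=1/2
row 1: diag=12, rhs=-4; c'=1/4, d'=-1/3
row 2: denom=10−3·1/4=37/4; d'=(11−3·-1/3)/(37/4)=48/37
back: M2=48/37
back: M1=-1/3−1/4·48/37=-73/111
M: M0=0, M1=-73/111, M2=48/37, M3=0
seg 0: a=5, c=M0/2=0, d=(M1−M0)/(6·3)=-73/1998, b=Δ0−h0·(2M0+M1)/6=-25/74
seg 1: a=3, c=M1/2=-73/222, d=(M2−M1)/(6·3)=217/1998, b=Δ1−h1·(2M1+M2)/6=-49/37
seg 2: a=-1, c=M2/2=24/37, d=(M3−M2)/(6·2)=-4/37, b=Δ2−h2·(2M2+M3)/6=-27/74
t_q=9/2 → seg 1, τ=3/2; S=3+-49/37·τ+-73/222·τ²+217/1998·τ³=379/592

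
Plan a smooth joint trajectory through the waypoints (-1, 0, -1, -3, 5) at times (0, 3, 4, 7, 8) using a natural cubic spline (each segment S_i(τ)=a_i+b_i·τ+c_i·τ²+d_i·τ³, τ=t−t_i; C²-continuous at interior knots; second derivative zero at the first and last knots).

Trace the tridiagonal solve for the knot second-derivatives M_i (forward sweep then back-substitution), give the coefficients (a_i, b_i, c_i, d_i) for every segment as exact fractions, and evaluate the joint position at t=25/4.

Δ: Δ0=1/3, Δ1=-1, Δ2=-2/3, Δ3=8
row 1: diag=8, rhs=-8; c'=1/8, d'=-1
row 2: denom=8−1·1/8=63/8; d'=(2−1·-1)/(63/8)=8/21
row 3: denom=8−3·8/21=48/7; d'=(52−3·8/21)/(48/7)=89/12
back: M3=89/12
back: M2=8/21−8/21·89/12=-22/9
back: M1=-1−1/8·-22/9=-25/36
M: M0=0, M1=-25/36, M2=-22/9, M3=89/12, M4=0
seg 0: a=-1, c=M0/2=0, d=(M1−M0)/(6·3)=-25/648, b=Δ0−h0·(2M0+M1)/6=49/72
seg 1: a=0, c=M1/2=-25/72, d=(M2−M1)/(6·1)=-7/24, b=Δ1−h1·(2M1+M2)/6=-13/36
seg 2: a=-1, c=M2/2=-11/9, d=(M3−M2)/(6·3)=355/648, b=Δ2−h2·(2M2+M3)/6=-139/72
seg 3: a=-3, c=M3/2=89/24, d=(M4−M3)/(6·1)=-89/72, b=Δ3−h3·(2M3+M4)/6=199/36
t_q=25/4 → seg 2, τ=9/4; S=-1+-139/72·τ+-11/9·τ²+355/648·τ³=-2709/512

  seg 0: a=-1 b=49/72 c=0 d=-25/648
  seg 1: a=0 b=-13/36 c=-25/72 d=-7/24
  seg 2: a=-1 b=-139/72 c=-11/9 d=355/648
  seg 3: a=-3 b=199/36 c=89/24 d=-89/72
S(25/4) = -2709/512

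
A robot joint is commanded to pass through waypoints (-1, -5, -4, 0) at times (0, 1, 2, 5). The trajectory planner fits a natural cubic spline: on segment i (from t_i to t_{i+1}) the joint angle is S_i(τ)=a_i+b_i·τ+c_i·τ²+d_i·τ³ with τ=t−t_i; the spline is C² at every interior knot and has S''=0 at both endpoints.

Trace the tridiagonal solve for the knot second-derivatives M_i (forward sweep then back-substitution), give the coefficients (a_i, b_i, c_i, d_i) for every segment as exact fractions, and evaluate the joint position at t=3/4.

  seg 0: a=-1 b=-491/93 c=0 d=119/93
  seg 1: a=-5 b=-134/93 c=119/31 d=-130/93
  seg 2: a=-4 b=190/93 c=-11/31 d=11/279
S(3/4) = -8769/1984

Δ: Δ0=-4, Δ1=1, Δ2=4/3
row 1: diag=4, rhs=30; c'=1/4, d'=15/2
row 2: denom=8−1·1/4=31/4; d'=(2−1·15/2)/(31/4)=-22/31
back: M2=-22/31
back: M1=15/2−1/4·-22/31=238/31
M: M0=0, M1=238/31, M2=-22/31, M3=0
seg 0: a=-1, c=M0/2=0, d=(M1−M0)/(6·1)=119/93, b=Δ0−h0·(2M0+M1)/6=-491/93
seg 1: a=-5, c=M1/2=119/31, d=(M2−M1)/(6·1)=-130/93, b=Δ1−h1·(2M1+M2)/6=-134/93
seg 2: a=-4, c=M2/2=-11/31, d=(M3−M2)/(6·3)=11/279, b=Δ2−h2·(2M2+M3)/6=190/93
t_q=3/4 → seg 0, τ=3/4; S=-1+-491/93·τ+0·τ²+119/93·τ³=-8769/1984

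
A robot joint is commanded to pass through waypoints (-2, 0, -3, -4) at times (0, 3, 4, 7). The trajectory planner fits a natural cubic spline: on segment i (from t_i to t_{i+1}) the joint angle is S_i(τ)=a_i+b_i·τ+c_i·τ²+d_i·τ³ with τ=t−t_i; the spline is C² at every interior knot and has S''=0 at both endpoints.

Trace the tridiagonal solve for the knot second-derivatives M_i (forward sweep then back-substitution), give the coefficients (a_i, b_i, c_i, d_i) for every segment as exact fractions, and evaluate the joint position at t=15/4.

Δ: Δ0=2/3, Δ1=-3, Δ2=-1/3
row 1: diag=8, rhs=-22; c'=1/8, d'=-11/4
row 2: denom=8−1·1/8=63/8; d'=(16−1·-11/4)/(63/8)=50/21
back: M2=50/21
back: M1=-11/4−1/8·50/21=-64/21
M: M0=0, M1=-64/21, M2=50/21, M3=0
seg 0: a=-2, c=M0/2=0, d=(M1−M0)/(6·3)=-32/189, b=Δ0−h0·(2M0+M1)/6=46/21
seg 1: a=0, c=M1/2=-32/21, d=(M2−M1)/(6·1)=19/21, b=Δ1−h1·(2M1+M2)/6=-50/21
seg 2: a=-3, c=M2/2=25/21, d=(M3−M2)/(6·3)=-25/189, b=Δ2−h2·(2M2+M3)/6=-19/7
t_q=15/4 → seg 1, τ=3/4; S=0+-50/21·τ+-32/21·τ²+19/21·τ³=-1013/448

  seg 0: a=-2 b=46/21 c=0 d=-32/189
  seg 1: a=0 b=-50/21 c=-32/21 d=19/21
  seg 2: a=-3 b=-19/7 c=25/21 d=-25/189
S(15/4) = -1013/448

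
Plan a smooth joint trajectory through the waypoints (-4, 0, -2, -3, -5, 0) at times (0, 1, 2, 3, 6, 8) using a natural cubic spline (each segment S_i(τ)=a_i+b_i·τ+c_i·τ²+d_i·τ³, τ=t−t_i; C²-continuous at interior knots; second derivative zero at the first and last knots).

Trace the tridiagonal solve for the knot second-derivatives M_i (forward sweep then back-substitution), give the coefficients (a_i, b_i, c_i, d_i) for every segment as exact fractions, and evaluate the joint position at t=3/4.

  seg 0: a=-4 b=34927/6150 c=0 d=-10327/6150
  seg 1: a=0 b=1973/3075 c=-10327/2050 d=2947/1230
  seg 2: a=-2 b=-13811/6150 c=2204/1025 d=-5563/6150
  seg 3: a=-3 b=-2026/3075 c=-231/410 d=3449/18450
  seg 4: a=-5 b=6199/6150 c=1147/1025 d=-1147/6150
S(3/4) = -58911/131200

Δ: Δ0=4, Δ1=-2, Δ2=-1, Δ3=-2/3, Δ4=5/2
row 1: diag=4, rhs=-36; c'=1/4, d'=-9
row 2: denom=4−1·1/4=15/4; d'=(6−1·-9)/(15/4)=4
row 3: denom=8−1·4/15=116/15; d'=(2−1·4)/(116/15)=-15/58
row 4: denom=10−3·45/116=1025/116; d'=(19−3·-15/58)/(1025/116)=2294/1025
back: M4=2294/1025
back: M3=-15/58−45/116·2294/1025=-231/205
back: M2=4−4/15·-231/205=4408/1025
back: M1=-9−1/4·4408/1025=-10327/1025
M: M0=0, M1=-10327/1025, M2=4408/1025, M3=-231/205, M4=2294/1025, M5=0
seg 0: a=-4, c=M0/2=0, d=(M1−M0)/(6·1)=-10327/6150, b=Δ0−h0·(2M0+M1)/6=34927/6150
seg 1: a=0, c=M1/2=-10327/2050, d=(M2−M1)/(6·1)=2947/1230, b=Δ1−h1·(2M1+M2)/6=1973/3075
seg 2: a=-2, c=M2/2=2204/1025, d=(M3−M2)/(6·1)=-5563/6150, b=Δ2−h2·(2M2+M3)/6=-13811/6150
seg 3: a=-3, c=M3/2=-231/410, d=(M4−M3)/(6·3)=3449/18450, b=Δ3−h3·(2M3+M4)/6=-2026/3075
seg 4: a=-5, c=M4/2=1147/1025, d=(M5−M4)/(6·2)=-1147/6150, b=Δ4−h4·(2M4+M5)/6=6199/6150
t_q=3/4 → seg 0, τ=3/4; S=-4+34927/6150·τ+0·τ²+-10327/6150·τ³=-58911/131200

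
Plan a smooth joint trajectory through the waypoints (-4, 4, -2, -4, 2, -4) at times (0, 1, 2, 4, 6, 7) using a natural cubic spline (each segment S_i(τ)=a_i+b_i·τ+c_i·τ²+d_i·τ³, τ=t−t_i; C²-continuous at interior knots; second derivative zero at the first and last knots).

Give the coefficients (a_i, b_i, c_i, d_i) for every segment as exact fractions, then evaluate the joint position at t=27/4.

Δ: Δ0=8, Δ1=-6, Δ2=-1, Δ3=3, Δ4=-6
row 1: diag=4, rhs=-84; c'=1/4, d'=-21
row 2: denom=6−1·1/4=23/4; d'=(30−1·-21)/(23/4)=204/23
row 3: denom=8−2·8/23=168/23; d'=(24−2·204/23)/(168/23)=6/7
row 4: denom=6−2·23/84=229/42; d'=(-54−2·6/7)/(229/42)=-2340/229
back: M4=-2340/229
back: M3=6/7−23/84·-2340/229=837/229
back: M2=204/23−8/23·837/229=1740/229
back: M1=-21−1/4·1740/229=-5244/229
M: M0=0, M1=-5244/229, M2=1740/229, M3=837/229, M4=-2340/229, M5=0
seg 0: a=-4, c=M0/2=0, d=(M1−M0)/(6·1)=-874/229, b=Δ0−h0·(2M0+M1)/6=2706/229
seg 1: a=4, c=M1/2=-2622/229, d=(M2−M1)/(6·1)=1164/229, b=Δ1−h1·(2M1+M2)/6=84/229
seg 2: a=-2, c=M2/2=870/229, d=(M3−M2)/(6·2)=-301/916, b=Δ2−h2·(2M2+M3)/6=-1668/229
seg 3: a=-4, c=M3/2=837/458, d=(M4−M3)/(6·2)=-1059/916, b=Δ3−h3·(2M3+M4)/6=909/229
seg 4: a=2, c=M4/2=-1170/229, d=(M5−M4)/(6·1)=390/229, b=Δ4−h4·(2M4+M5)/6=-594/229
t_q=27/4 → seg 4, τ=3/4; S=2+-594/229·τ+-1170/229·τ²+390/229·τ³=-15395/7328

  seg 0: a=-4 b=2706/229 c=0 d=-874/229
  seg 1: a=4 b=84/229 c=-2622/229 d=1164/229
  seg 2: a=-2 b=-1668/229 c=870/229 d=-301/916
  seg 3: a=-4 b=909/229 c=837/458 d=-1059/916
  seg 4: a=2 b=-594/229 c=-1170/229 d=390/229
S(27/4) = -15395/7328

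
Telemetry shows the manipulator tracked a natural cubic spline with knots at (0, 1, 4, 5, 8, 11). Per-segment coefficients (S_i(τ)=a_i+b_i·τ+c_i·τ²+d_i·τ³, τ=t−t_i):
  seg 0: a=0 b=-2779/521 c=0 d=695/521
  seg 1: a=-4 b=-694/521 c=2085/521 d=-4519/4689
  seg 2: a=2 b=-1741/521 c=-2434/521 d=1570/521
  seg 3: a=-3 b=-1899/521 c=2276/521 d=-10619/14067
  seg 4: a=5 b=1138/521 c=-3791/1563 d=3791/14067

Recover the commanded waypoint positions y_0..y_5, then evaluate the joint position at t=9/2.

y_0=0 y_1=-4 y_2=2 y_3=-3 y_4=5 y_5=-3
S(9/2) = -963/2084

y_0 = S_0(0) = a_0 = 0
y_1 = S_1(0) = a_1 = -4
y_2 = S_2(0) = a_2 = 2
y_3 = S_3(0) = a_3 = -3
y_4 = S_4(0) = a_4 = 5
y_5 = S_4(3) = -3
t_q=9/2 is in segment 2 (τ=1/2); S_2(τ)=-963/2084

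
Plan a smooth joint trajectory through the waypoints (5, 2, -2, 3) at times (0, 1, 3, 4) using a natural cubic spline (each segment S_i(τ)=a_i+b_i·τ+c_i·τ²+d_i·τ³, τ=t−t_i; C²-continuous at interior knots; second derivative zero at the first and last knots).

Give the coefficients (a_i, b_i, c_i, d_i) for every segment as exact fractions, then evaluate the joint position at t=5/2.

Δ: Δ0=-3, Δ1=-2, Δ2=5
row 1: diag=6, rhs=6; c'=1/3, d'=1
row 2: denom=6−2·1/3=16/3; d'=(42−2·1)/(16/3)=15/2
back: M2=15/2
back: M1=1−1/3·15/2=-3/2
M: M0=0, M1=-3/2, M2=15/2, M3=0
seg 0: a=5, c=M0/2=0, d=(M1−M0)/(6·1)=-1/4, b=Δ0−h0·(2M0+M1)/6=-11/4
seg 1: a=2, c=M1/2=-3/4, d=(M2−M1)/(6·2)=3/4, b=Δ1−h1·(2M1+M2)/6=-7/2
seg 2: a=-2, c=M2/2=15/4, d=(M3−M2)/(6·1)=-5/4, b=Δ2−h2·(2M2+M3)/6=5/2
t_q=5/2 → seg 1, τ=3/2; S=2+-7/2·τ+-3/4·τ²+3/4·τ³=-77/32

  seg 0: a=5 b=-11/4 c=0 d=-1/4
  seg 1: a=2 b=-7/2 c=-3/4 d=3/4
  seg 2: a=-2 b=5/2 c=15/4 d=-5/4
S(5/2) = -77/32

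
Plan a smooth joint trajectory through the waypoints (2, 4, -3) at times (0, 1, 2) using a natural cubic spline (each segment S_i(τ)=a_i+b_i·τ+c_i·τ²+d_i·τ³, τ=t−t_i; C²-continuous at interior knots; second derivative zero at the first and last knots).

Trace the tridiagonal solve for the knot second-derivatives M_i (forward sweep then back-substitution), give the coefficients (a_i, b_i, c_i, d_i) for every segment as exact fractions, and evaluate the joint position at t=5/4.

  seg 0: a=2 b=17/4 c=0 d=-9/4
  seg 1: a=4 b=-5/2 c=-27/4 d=9/4
S(5/4) = 765/256

Δ: Δ0=2, Δ1=-7
row 1: diag=4, rhs=-54; c'=1/4, d'=-27/2
back: M1=-27/2
M: M0=0, M1=-27/2, M2=0
seg 0: a=2, c=M0/2=0, d=(M1−M0)/(6·1)=-9/4, b=Δ0−h0·(2M0+M1)/6=17/4
seg 1: a=4, c=M1/2=-27/4, d=(M2−M1)/(6·1)=9/4, b=Δ1−h1·(2M1+M2)/6=-5/2
t_q=5/4 → seg 1, τ=1/4; S=4+-5/2·τ+-27/4·τ²+9/4·τ³=765/256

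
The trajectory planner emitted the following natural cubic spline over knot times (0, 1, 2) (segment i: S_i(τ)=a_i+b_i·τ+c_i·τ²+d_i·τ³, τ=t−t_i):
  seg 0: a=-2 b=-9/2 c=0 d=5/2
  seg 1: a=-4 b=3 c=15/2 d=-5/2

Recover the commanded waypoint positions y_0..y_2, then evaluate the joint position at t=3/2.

y_0=-2 y_1=-4 y_2=4
S(3/2) = -15/16

y_0 = S_0(0) = a_0 = -2
y_1 = S_1(0) = a_1 = -4
y_2 = S_1(1) = 4
t_q=3/2 is in segment 1 (τ=1/2); S_1(τ)=-15/16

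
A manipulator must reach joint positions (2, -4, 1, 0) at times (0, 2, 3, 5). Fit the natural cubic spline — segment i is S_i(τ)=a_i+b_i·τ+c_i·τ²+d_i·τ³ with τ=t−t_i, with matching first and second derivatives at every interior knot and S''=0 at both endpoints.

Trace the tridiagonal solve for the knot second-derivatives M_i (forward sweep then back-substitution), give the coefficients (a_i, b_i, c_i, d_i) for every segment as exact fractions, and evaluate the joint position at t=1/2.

  seg 0: a=2 b=-212/35 c=0 d=107/140
  seg 1: a=-4 b=109/35 c=321/70 d=-27/10
  seg 2: a=1 b=293/70 c=-123/35 d=41/70
S(1/2) = -209/224

Δ: Δ0=-3, Δ1=5, Δ2=-1/2
row 1: diag=6, rhs=48; c'=1/6, d'=8
row 2: denom=6−1·1/6=35/6; d'=(-33−1·8)/(35/6)=-246/35
back: M2=-246/35
back: M1=8−1/6·-246/35=321/35
M: M0=0, M1=321/35, M2=-246/35, M3=0
seg 0: a=2, c=M0/2=0, d=(M1−M0)/(6·2)=107/140, b=Δ0−h0·(2M0+M1)/6=-212/35
seg 1: a=-4, c=M1/2=321/70, d=(M2−M1)/(6·1)=-27/10, b=Δ1−h1·(2M1+M2)/6=109/35
seg 2: a=1, c=M2/2=-123/35, d=(M3−M2)/(6·2)=41/70, b=Δ2−h2·(2M2+M3)/6=293/70
t_q=1/2 → seg 0, τ=1/2; S=2+-212/35·τ+0·τ²+107/140·τ³=-209/224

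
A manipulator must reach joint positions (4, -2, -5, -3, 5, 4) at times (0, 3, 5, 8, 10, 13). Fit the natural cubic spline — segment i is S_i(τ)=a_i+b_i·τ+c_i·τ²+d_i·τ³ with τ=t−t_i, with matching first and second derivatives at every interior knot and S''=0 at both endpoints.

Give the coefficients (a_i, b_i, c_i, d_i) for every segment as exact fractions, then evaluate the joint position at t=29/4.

  seg 0: a=4 b=-5815/2772 c=0 d=271/24948
  seg 1: a=-2 b=-2501/1386 c=271/2772 d=151/5544
  seg 2: a=-5 b=-251/231 c=181/693 d=32/297
  seg 3: a=-3 b=261/77 c=853/693 d=-1283/2772
  seg 4: a=5 b=1912/693 c=-2143/1386 d=2143/12474
S(29/4) = -6031/1232

Δ: Δ0=-2, Δ1=-3/2, Δ2=2/3, Δ3=4, Δ4=-1/3
row 1: diag=10, rhs=3; c'=1/5, d'=3/10
row 2: denom=10−2·1/5=48/5; d'=(13−2·3/10)/(48/5)=31/24
row 3: denom=10−3·5/16=145/16; d'=(20−3·31/24)/(145/16)=258/145
row 4: denom=10−2·32/145=1386/145; d'=(-26−2·258/145)/(1386/145)=-2143/693
back: M4=-2143/693
back: M3=258/145−32/145·-2143/693=1706/693
back: M2=31/24−5/16·1706/693=362/693
back: M1=3/10−1/5·362/693=271/1386
M: M0=0, M1=271/1386, M2=362/693, M3=1706/693, M4=-2143/693, M5=0
seg 0: a=4, c=M0/2=0, d=(M1−M0)/(6·3)=271/24948, b=Δ0−h0·(2M0+M1)/6=-5815/2772
seg 1: a=-2, c=M1/2=271/2772, d=(M2−M1)/(6·2)=151/5544, b=Δ1−h1·(2M1+M2)/6=-2501/1386
seg 2: a=-5, c=M2/2=181/693, d=(M3−M2)/(6·3)=32/297, b=Δ2−h2·(2M2+M3)/6=-251/231
seg 3: a=-3, c=M3/2=853/693, d=(M4−M3)/(6·2)=-1283/2772, b=Δ3−h3·(2M3+M4)/6=261/77
seg 4: a=5, c=M4/2=-2143/1386, d=(M5−M4)/(6·3)=2143/12474, b=Δ4−h4·(2M4+M5)/6=1912/693
t_q=29/4 → seg 2, τ=9/4; S=-5+-251/231·τ+181/693·τ²+32/297·τ³=-6031/1232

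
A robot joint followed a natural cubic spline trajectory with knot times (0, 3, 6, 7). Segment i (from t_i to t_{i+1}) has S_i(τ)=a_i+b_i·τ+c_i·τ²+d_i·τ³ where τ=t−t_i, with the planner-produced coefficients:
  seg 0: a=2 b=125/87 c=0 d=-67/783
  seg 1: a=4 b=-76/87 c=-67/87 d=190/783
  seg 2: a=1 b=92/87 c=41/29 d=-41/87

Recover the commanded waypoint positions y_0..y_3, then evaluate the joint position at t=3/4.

y_0 = S_0(0) = a_0 = 2
y_1 = S_1(0) = a_1 = 4
y_2 = S_2(0) = a_2 = 1
y_3 = S_2(1) = 3
t_q=3/4 is in segment 0 (τ=3/4); S_0(τ)=5645/1856

y_0=2 y_1=4 y_2=1 y_3=3
S(3/4) = 5645/1856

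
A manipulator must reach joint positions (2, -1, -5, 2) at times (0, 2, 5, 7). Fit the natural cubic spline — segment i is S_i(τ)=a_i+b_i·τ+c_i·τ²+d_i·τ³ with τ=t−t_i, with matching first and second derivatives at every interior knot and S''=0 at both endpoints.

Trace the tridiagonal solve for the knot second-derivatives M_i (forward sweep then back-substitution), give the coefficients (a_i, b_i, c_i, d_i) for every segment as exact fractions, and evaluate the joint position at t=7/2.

  seg 0: a=2 b=-95/78 c=0 d=-11/156
  seg 1: a=-1 b=-161/78 c=-11/26 d=2/9
  seg 2: a=-5 b=109/78 c=41/26 d=-41/156
S(7/2) = -447/104

Δ: Δ0=-3/2, Δ1=-4/3, Δ2=7/2
row 1: diag=10, rhs=1; c'=3/10, d'=1/10
row 2: denom=10−3·3/10=91/10; d'=(29−3·1/10)/(91/10)=41/13
back: M2=41/13
back: M1=1/10−3/10·41/13=-11/13
M: M0=0, M1=-11/13, M2=41/13, M3=0
seg 0: a=2, c=M0/2=0, d=(M1−M0)/(6·2)=-11/156, b=Δ0−h0·(2M0+M1)/6=-95/78
seg 1: a=-1, c=M1/2=-11/26, d=(M2−M1)/(6·3)=2/9, b=Δ1−h1·(2M1+M2)/6=-161/78
seg 2: a=-5, c=M2/2=41/26, d=(M3−M2)/(6·2)=-41/156, b=Δ2−h2·(2M2+M3)/6=109/78
t_q=7/2 → seg 1, τ=3/2; S=-1+-161/78·τ+-11/26·τ²+2/9·τ³=-447/104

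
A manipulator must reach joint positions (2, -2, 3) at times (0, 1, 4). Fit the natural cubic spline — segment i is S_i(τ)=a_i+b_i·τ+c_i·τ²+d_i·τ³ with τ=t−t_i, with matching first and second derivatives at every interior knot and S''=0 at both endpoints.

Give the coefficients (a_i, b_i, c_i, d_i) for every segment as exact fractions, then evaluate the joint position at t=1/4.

Δ: Δ0=-4, Δ1=5/3
row 1: diag=8, rhs=34; c'=3/8, d'=17/4
back: M1=17/4
M: M0=0, M1=17/4, M2=0
seg 0: a=2, c=M0/2=0, d=(M1−M0)/(6·1)=17/24, b=Δ0−h0·(2M0+M1)/6=-113/24
seg 1: a=-2, c=M1/2=17/8, d=(M2−M1)/(6·3)=-17/72, b=Δ1−h1·(2M1+M2)/6=-31/12
t_q=1/4 → seg 0, τ=1/4; S=2+-113/24·τ+0·τ²+17/24·τ³=427/512

  seg 0: a=2 b=-113/24 c=0 d=17/24
  seg 1: a=-2 b=-31/12 c=17/8 d=-17/72
S(1/4) = 427/512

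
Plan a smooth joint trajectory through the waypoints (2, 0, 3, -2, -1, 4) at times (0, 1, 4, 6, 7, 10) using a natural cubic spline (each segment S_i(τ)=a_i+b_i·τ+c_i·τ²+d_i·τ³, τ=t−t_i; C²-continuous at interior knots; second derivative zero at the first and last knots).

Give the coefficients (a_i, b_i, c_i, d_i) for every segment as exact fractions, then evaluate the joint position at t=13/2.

Δ: Δ0=-2, Δ1=1, Δ2=-5/2, Δ3=1, Δ4=5/3
row 1: diag=8, rhs=18; c'=3/8, d'=9/4
row 2: denom=10−3·3/8=71/8; d'=(-21−3·9/4)/(71/8)=-222/71
row 3: denom=6−2·16/71=394/71; d'=(21−2·-222/71)/(394/71)=1935/394
row 4: denom=8−1·71/394=3081/394; d'=(4−1·1935/394)/(3081/394)=-359/3081
back: M4=-359/3081
back: M3=1935/394−71/394·-359/3081=15196/3081
back: M2=-222/71−16/71·15196/3081=-13058/3081
back: M1=9/4−3/8·-13058/3081=3943/1027
M: M0=0, M1=3943/1027, M2=-13058/3081, M3=15196/3081, M4=-359/3081, M5=0
seg 0: a=2, c=M0/2=0, d=(M1−M0)/(6·1)=3943/6162, b=Δ0−h0·(2M0+M1)/6=-16267/6162
seg 1: a=0, c=M1/2=3943/2054, d=(M2−M1)/(6·3)=-24887/55458, b=Δ1−h1·(2M1+M2)/6=-2219/3081
seg 2: a=3, c=M2/2=-6529/3081, d=(M3−M2)/(6·2)=4709/6162, b=Δ2−h2·(2M2+M3)/6=-625/474
seg 3: a=-2, c=M3/2=7598/3081, d=(M4−M3)/(6·1)=-5185/6162, b=Δ3−h3·(2M3+M4)/6=-1283/2054
seg 4: a=-1, c=M4/2=-359/6162, d=(M5−M4)/(6·3)=359/55458, b=Δ4−h4·(2M4+M5)/6=5494/3081
t_q=13/2 → seg 3, τ=1/2; S=-2+-1283/2054·τ+7598/3081·τ²+-5185/6162·τ³=-88781/49296

  seg 0: a=2 b=-16267/6162 c=0 d=3943/6162
  seg 1: a=0 b=-2219/3081 c=3943/2054 d=-24887/55458
  seg 2: a=3 b=-625/474 c=-6529/3081 d=4709/6162
  seg 3: a=-2 b=-1283/2054 c=7598/3081 d=-5185/6162
  seg 4: a=-1 b=5494/3081 c=-359/6162 d=359/55458
S(13/2) = -88781/49296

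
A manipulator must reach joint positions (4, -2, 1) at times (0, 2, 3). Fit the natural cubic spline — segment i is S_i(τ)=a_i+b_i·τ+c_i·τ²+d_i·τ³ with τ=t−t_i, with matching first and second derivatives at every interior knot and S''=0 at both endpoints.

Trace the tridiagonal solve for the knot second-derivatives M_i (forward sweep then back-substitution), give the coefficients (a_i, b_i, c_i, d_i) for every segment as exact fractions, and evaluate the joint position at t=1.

Δ: Δ0=-3, Δ1=3
row 1: diag=6, rhs=36; c'=1/6, d'=6
back: M1=6
M: M0=0, M1=6, M2=0
seg 0: a=4, c=M0/2=0, d=(M1−M0)/(6·2)=1/2, b=Δ0−h0·(2M0+M1)/6=-5
seg 1: a=-2, c=M1/2=3, d=(M2−M1)/(6·1)=-1, b=Δ1−h1·(2M1+M2)/6=1
t_q=1 → seg 0, τ=1; S=4+-5·τ+0·τ²+1/2·τ³=-1/2

  seg 0: a=4 b=-5 c=0 d=1/2
  seg 1: a=-2 b=1 c=3 d=-1
S(1) = -1/2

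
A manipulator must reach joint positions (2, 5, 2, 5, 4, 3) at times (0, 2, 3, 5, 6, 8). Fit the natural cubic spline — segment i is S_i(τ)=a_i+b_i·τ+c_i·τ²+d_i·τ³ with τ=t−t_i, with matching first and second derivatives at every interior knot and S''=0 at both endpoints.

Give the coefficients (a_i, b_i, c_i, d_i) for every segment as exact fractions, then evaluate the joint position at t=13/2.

Δ: Δ0=3/2, Δ1=-3, Δ2=3/2, Δ3=-1, Δ4=-1/2
row 1: diag=6, rhs=-27; c'=1/6, d'=-9/2
row 2: denom=6−1·1/6=35/6; d'=(27−1·-9/2)/(35/6)=27/5
row 3: denom=6−2·12/35=186/35; d'=(-15−2·27/5)/(186/35)=-301/62
row 4: denom=6−1·35/186=1081/186; d'=(3−1·-301/62)/(1081/186)=1461/1081
back: M4=1461/1081
back: M3=-301/62−35/186·1461/1081=-5523/1081
back: M2=27/5−12/35·-5523/1081=7731/1081
back: M1=-9/2−1/6·7731/1081=-6153/1081
M: M0=0, M1=-6153/1081, M2=7731/1081, M3=-5523/1081, M4=1461/1081, M5=0
seg 0: a=2, c=M0/2=0, d=(M1−M0)/(6·2)=-2051/4324, b=Δ0−h0·(2M0+M1)/6=7345/2162
seg 1: a=5, c=M1/2=-6153/2162, d=(M2−M1)/(6·1)=2314/1081, b=Δ1−h1·(2M1+M2)/6=-4961/2162
seg 2: a=2, c=M2/2=7731/2162, d=(M3−M2)/(6·2)=-47/46, b=Δ2−h2·(2M2+M3)/6=-3383/2162
seg 3: a=5, c=M3/2=-5523/2162, d=(M4−M3)/(6·1)=1164/1081, b=Δ3−h3·(2M3+M4)/6=1033/2162
seg 4: a=4, c=M4/2=1461/2162, d=(M5−M4)/(6·2)=-487/4324, b=Δ4−h4·(2M4+M5)/6=-3029/2162
t_q=13/2 → seg 4, τ=1/2; S=4+-3029/2162·τ+1461/2162·τ²+-487/4324·τ³=119493/34592

  seg 0: a=2 b=7345/2162 c=0 d=-2051/4324
  seg 1: a=5 b=-4961/2162 c=-6153/2162 d=2314/1081
  seg 2: a=2 b=-3383/2162 c=7731/2162 d=-47/46
  seg 3: a=5 b=1033/2162 c=-5523/2162 d=1164/1081
  seg 4: a=4 b=-3029/2162 c=1461/2162 d=-487/4324
S(13/2) = 119493/34592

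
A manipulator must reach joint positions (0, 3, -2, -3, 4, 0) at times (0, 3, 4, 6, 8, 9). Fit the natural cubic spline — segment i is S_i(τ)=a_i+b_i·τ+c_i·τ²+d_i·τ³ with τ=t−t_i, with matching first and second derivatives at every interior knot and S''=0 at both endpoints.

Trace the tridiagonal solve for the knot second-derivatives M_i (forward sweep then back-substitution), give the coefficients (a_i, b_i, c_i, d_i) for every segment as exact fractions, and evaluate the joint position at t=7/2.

Δ: Δ0=1, Δ1=-5, Δ2=-1/2, Δ3=7/2, Δ4=-4
row 1: diag=8, rhs=-36; c'=1/8, d'=-9/2
row 2: denom=6−1·1/8=47/8; d'=(27−1·-9/2)/(47/8)=252/47
row 3: denom=8−2·16/47=344/47; d'=(24−2·252/47)/(344/47)=78/43
row 4: denom=6−2·47/172=469/86; d'=(-45−2·78/43)/(469/86)=-4182/469
back: M4=-4182/469
back: M3=78/43−47/172·-4182/469=3987/938
back: M2=252/47−16/47·3987/938=1836/469
back: M1=-9/2−1/8·1836/469=-2340/469
M: M0=0, M1=-2340/469, M2=1836/469, M3=3987/938, M4=-4182/469, M5=0
seg 0: a=0, c=M0/2=0, d=(M1−M0)/(6·3)=-130/469, b=Δ0−h0·(2M0+M1)/6=1639/469
seg 1: a=3, c=M1/2=-1170/469, d=(M2−M1)/(6·1)=696/469, b=Δ1−h1·(2M1+M2)/6=-1871/469
seg 2: a=-2, c=M2/2=918/469, d=(M3−M2)/(6·2)=15/536, b=Δ2−h2·(2M2+M3)/6=-2123/469
seg 3: a=-3, c=M3/2=3987/1876, d=(M4−M3)/(6·2)=-4117/3752, b=Δ3−h3·(2M3+M4)/6=3413/938
seg 4: a=4, c=M4/2=-2091/469, d=(M5−M4)/(6·1)=697/469, b=Δ4−h4·(2M4+M5)/6=-482/469
t_q=7/2 → seg 1, τ=1/2; S=3+-1871/469·τ+-1170/469·τ²+696/469·τ³=38/67

  seg 0: a=0 b=1639/469 c=0 d=-130/469
  seg 1: a=3 b=-1871/469 c=-1170/469 d=696/469
  seg 2: a=-2 b=-2123/469 c=918/469 d=15/536
  seg 3: a=-3 b=3413/938 c=3987/1876 d=-4117/3752
  seg 4: a=4 b=-482/469 c=-2091/469 d=697/469
S(7/2) = 38/67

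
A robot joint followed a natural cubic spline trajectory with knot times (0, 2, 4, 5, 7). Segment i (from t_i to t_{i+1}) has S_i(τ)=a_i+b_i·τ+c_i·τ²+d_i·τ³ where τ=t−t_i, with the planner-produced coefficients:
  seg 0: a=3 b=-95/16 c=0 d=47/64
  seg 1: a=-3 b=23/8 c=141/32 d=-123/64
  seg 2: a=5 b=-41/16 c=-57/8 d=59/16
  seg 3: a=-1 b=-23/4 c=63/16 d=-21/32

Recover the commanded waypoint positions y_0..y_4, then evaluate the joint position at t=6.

y_0=3 y_1=-3 y_2=5 y_3=-1 y_4=-2
S(6) = -111/32

y_0 = S_0(0) = a_0 = 3
y_1 = S_1(0) = a_1 = -3
y_2 = S_2(0) = a_2 = 5
y_3 = S_3(0) = a_3 = -1
y_4 = S_3(2) = -2
t_q=6 is in segment 3 (τ=1); S_3(τ)=-111/32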